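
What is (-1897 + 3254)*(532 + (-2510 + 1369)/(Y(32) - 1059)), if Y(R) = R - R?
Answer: 766065853/1059 ≈ 7.2339e+5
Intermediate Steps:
Y(R) = 0
(-1897 + 3254)*(532 + (-2510 + 1369)/(Y(32) - 1059)) = (-1897 + 3254)*(532 + (-2510 + 1369)/(0 - 1059)) = 1357*(532 - 1141/(-1059)) = 1357*(532 - 1141*(-1/1059)) = 1357*(532 + 1141/1059) = 1357*(564529/1059) = 766065853/1059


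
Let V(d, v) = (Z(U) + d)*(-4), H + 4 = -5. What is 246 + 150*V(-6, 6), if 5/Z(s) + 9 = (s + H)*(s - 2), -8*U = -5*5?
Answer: 1344718/333 ≈ 4038.2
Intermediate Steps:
H = -9 (H = -4 - 5 = -9)
U = 25/8 (U = -(-5)*5/8 = -1/8*(-25) = 25/8 ≈ 3.1250)
Z(s) = 5/(-9 + (-9 + s)*(-2 + s)) (Z(s) = 5/(-9 + (s - 9)*(s - 2)) = 5/(-9 + (-9 + s)*(-2 + s)))
V(d, v) = 1280/999 - 4*d (V(d, v) = (5/(9 + (25/8)**2 - 11*25/8) + d)*(-4) = (5/(9 + 625/64 - 275/8) + d)*(-4) = (5/(-999/64) + d)*(-4) = (5*(-64/999) + d)*(-4) = (-320/999 + d)*(-4) = 1280/999 - 4*d)
246 + 150*V(-6, 6) = 246 + 150*(1280/999 - 4*(-6)) = 246 + 150*(1280/999 + 24) = 246 + 150*(25256/999) = 246 + 1262800/333 = 1344718/333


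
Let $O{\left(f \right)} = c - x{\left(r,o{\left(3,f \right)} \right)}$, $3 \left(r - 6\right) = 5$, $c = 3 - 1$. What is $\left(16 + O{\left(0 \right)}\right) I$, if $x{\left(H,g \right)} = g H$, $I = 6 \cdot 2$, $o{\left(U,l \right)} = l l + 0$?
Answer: $216$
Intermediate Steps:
$o{\left(U,l \right)} = l^{2}$ ($o{\left(U,l \right)} = l^{2} + 0 = l^{2}$)
$c = 2$
$I = 12$
$r = \frac{23}{3}$ ($r = 6 + \frac{1}{3} \cdot 5 = 6 + \frac{5}{3} = \frac{23}{3} \approx 7.6667$)
$x{\left(H,g \right)} = H g$
$O{\left(f \right)} = 2 - \frac{23 f^{2}}{3}$
$\left(16 + O{\left(0 \right)}\right) I = \left(16 + \left(2 - \frac{23 \cdot 0^{2}}{3}\right)\right) 12 = \left(16 + \left(2 - 0\right)\right) 12 = \left(16 + \left(2 + 0\right)\right) 12 = \left(16 + 2\right) 12 = 18 \cdot 12 = 216$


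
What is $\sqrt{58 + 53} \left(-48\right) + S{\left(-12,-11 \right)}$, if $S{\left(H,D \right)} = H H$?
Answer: $144 - 48 \sqrt{111} \approx -361.71$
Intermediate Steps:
$S{\left(H,D \right)} = H^{2}$
$\sqrt{58 + 53} \left(-48\right) + S{\left(-12,-11 \right)} = \sqrt{58 + 53} \left(-48\right) + \left(-12\right)^{2} = \sqrt{111} \left(-48\right) + 144 = - 48 \sqrt{111} + 144 = 144 - 48 \sqrt{111}$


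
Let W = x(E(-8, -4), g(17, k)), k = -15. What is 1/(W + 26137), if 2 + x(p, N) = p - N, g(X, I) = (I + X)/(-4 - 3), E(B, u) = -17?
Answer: 7/182828 ≈ 3.8287e-5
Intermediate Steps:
g(X, I) = -I/7 - X/7 (g(X, I) = (I + X)/(-7) = (I + X)*(-1/7) = -I/7 - X/7)
x(p, N) = -2 + p - N (x(p, N) = -2 + (p - N) = -2 + p - N)
W = -131/7 (W = -2 - 17 - (-1/7*(-15) - 1/7*17) = -2 - 17 - (15/7 - 17/7) = -2 - 17 - 1*(-2/7) = -2 - 17 + 2/7 = -131/7 ≈ -18.714)
1/(W + 26137) = 1/(-131/7 + 26137) = 1/(182828/7) = 7/182828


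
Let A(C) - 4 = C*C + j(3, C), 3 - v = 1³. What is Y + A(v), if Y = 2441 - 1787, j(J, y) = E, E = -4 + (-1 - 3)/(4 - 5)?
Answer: 662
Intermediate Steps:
v = 2 (v = 3 - 1*1³ = 3 - 1*1 = 3 - 1 = 2)
E = 0 (E = -4 - 4/(-1) = -4 - 4*(-1) = -4 + 4 = 0)
j(J, y) = 0
A(C) = 4 + C² (A(C) = 4 + (C*C + 0) = 4 + (C² + 0) = 4 + C²)
Y = 654
Y + A(v) = 654 + (4 + 2²) = 654 + (4 + 4) = 654 + 8 = 662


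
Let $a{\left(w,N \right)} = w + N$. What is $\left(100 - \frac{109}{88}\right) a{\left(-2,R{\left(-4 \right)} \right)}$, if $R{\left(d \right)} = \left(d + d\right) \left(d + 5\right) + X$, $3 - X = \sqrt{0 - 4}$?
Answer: $- \frac{60837}{88} - \frac{8691 i}{44} \approx -691.33 - 197.52 i$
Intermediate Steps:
$X = 3 - 2 i$ ($X = 3 - \sqrt{0 - 4} = 3 - \sqrt{-4} = 3 - 2 i \approx 3.0 - 2.0 i$)
$R{\left(d \right)} = 3 - 2 i + 2 d \left(5 + d\right)$ ($R{\left(d \right)} = \left(d + d\right) \left(d + 5\right) + \left(3 - 2 i\right) = 2 d \left(5 + d\right) + \left(3 - 2 i\right) = 3 - 2 i + 2 d \left(5 + d\right)$)
$a{\left(w,N \right)} = N + w$
$\left(100 - \frac{109}{88}\right) a{\left(-2,R{\left(-4 \right)} \right)} = \left(100 - \frac{109}{88}\right) \left(\left(3 - 2 i + 2 \left(-4\right)^{2} + 10 \left(-4\right)\right) - 2\right) = \left(100 - \frac{109}{88}\right) \left(\left(3 - 2 i + 2 \cdot 16 - 40\right) - 2\right) = \left(100 - \frac{109}{88}\right) \left(\left(3 - 2 i + 32 - 40\right) - 2\right) = \frac{8691 \left(\left(-5 - 2 i\right) - 2\right)}{88} = \frac{8691 \left(-7 - 2 i\right)}{88} = - \frac{60837}{88} - \frac{8691 i}{44}$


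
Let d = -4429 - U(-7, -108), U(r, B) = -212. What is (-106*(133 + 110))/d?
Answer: 25758/4217 ≈ 6.1081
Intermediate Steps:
d = -4217 (d = -4429 - 1*(-212) = -4429 + 212 = -4217)
(-106*(133 + 110))/d = -106*(133 + 110)/(-4217) = -106*243*(-1/4217) = -25758*(-1/4217) = 25758/4217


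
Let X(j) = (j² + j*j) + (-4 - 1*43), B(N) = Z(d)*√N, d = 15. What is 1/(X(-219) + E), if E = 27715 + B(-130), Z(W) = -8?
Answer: 12359/1527449642 + 2*I*√130/3818624105 ≈ 8.0913e-6 + 5.9717e-9*I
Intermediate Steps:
B(N) = -8*√N
X(j) = -47 + 2*j² (X(j) = (j² + j²) + (-4 - 43) = 2*j² - 47 = -47 + 2*j²)
E = 27715 - 8*I*√130 ≈ 27715.0 - 91.214*I
1/(X(-219) + E) = 1/((-47 + 2*(-219)²) + (27715 - 8*I*√130)) = 1/((-47 + 2*47961) + (27715 - 8*I*√130)) = 1/((-47 + 95922) + (27715 - 8*I*√130)) = 1/(95875 + (27715 - 8*I*√130)) = 1/(123590 - 8*I*√130)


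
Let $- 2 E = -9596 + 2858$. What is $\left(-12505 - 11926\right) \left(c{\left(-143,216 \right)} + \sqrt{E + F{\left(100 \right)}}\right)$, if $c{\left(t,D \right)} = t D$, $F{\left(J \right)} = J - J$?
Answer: $754624728 - 24431 \sqrt{3369} \approx 7.5321 \cdot 10^{8}$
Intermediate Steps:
$F{\left(J \right)} = 0$
$c{\left(t,D \right)} = D t$
$E = 3369$ ($E = - \frac{-9596 + 2858}{2} = \left(- \frac{1}{2}\right) \left(-6738\right) = 3369$)
$\left(-12505 - 11926\right) \left(c{\left(-143,216 \right)} + \sqrt{E + F{\left(100 \right)}}\right) = \left(-12505 - 11926\right) \left(216 \left(-143\right) + \sqrt{3369 + 0}\right) = - 24431 \left(-30888 + \sqrt{3369}\right) = 754624728 - 24431 \sqrt{3369}$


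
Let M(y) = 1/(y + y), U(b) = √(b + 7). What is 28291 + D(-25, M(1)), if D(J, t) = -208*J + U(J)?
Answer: 33491 + 3*I*√2 ≈ 33491.0 + 4.2426*I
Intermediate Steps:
U(b) = √(7 + b)
M(y) = 1/(2*y)
D(J, t) = √(7 + J) - 208*J (D(J, t) = -208*J + √(7 + J) = √(7 + J) - 208*J)
28291 + D(-25, M(1)) = 28291 + (√(7 - 25) - 208*(-25)) = 28291 + (√(-18) + 5200) = 28291 + (3*I*√2 + 5200) = 28291 + (5200 + 3*I*√2) = 33491 + 3*I*√2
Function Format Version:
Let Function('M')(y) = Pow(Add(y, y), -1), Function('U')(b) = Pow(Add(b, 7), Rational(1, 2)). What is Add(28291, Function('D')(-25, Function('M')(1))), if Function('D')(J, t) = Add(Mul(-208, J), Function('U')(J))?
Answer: Add(33491, Mul(3, I, Pow(2, Rational(1, 2)))) ≈ Add(33491., Mul(4.2426, I))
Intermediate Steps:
Function('U')(b) = Pow(Add(7, b), Rational(1, 2))
Function('M')(y) = Mul(Rational(1, 2), Pow(y, -1)) (Function('M')(y) = Pow(Mul(2, y), -1) = Mul(Rational(1, 2), Pow(y, -1)))
Function('D')(J, t) = Add(Pow(Add(7, J), Rational(1, 2)), Mul(-208, J)) (Function('D')(J, t) = Add(Mul(-208, J), Pow(Add(7, J), Rational(1, 2))) = Add(Pow(Add(7, J), Rational(1, 2)), Mul(-208, J)))
Add(28291, Function('D')(-25, Function('M')(1))) = Add(28291, Add(Pow(Add(7, -25), Rational(1, 2)), Mul(-208, -25))) = Add(28291, Add(Pow(-18, Rational(1, 2)), 5200)) = Add(28291, Add(Mul(3, I, Pow(2, Rational(1, 2))), 5200)) = Add(28291, Add(5200, Mul(3, I, Pow(2, Rational(1, 2))))) = Add(33491, Mul(3, I, Pow(2, Rational(1, 2))))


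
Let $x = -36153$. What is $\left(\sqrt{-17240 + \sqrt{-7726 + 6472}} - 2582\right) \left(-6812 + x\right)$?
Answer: $110935630 - 42965 \sqrt{-17240 + i \sqrt{1254}} \approx 1.1093 \cdot 10^{8} - 5.6414 \cdot 10^{6} i$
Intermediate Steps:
$\left(\sqrt{-17240 + \sqrt{-7726 + 6472}} - 2582\right) \left(-6812 + x\right) = \left(\sqrt{-17240 + \sqrt{-7726 + 6472}} - 2582\right) \left(-6812 - 36153\right) = \left(\sqrt{-17240 + \sqrt{-1254}} - 2582\right) \left(-42965\right) = \left(\sqrt{-17240 + i \sqrt{1254}} - 2582\right) \left(-42965\right) = \left(-2582 + \sqrt{-17240 + i \sqrt{1254}}\right) \left(-42965\right) = 110935630 - 42965 \sqrt{-17240 + i \sqrt{1254}}$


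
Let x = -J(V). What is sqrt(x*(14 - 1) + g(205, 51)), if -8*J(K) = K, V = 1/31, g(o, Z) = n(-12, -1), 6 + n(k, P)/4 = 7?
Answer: sqrt(62310)/124 ≈ 2.0131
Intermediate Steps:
n(k, P) = 4 (n(k, P) = -24 + 4*7 = -24 + 28 = 4)
g(o, Z) = 4
V = 1/31 ≈ 0.032258
J(K) = -K/8
x = 1/248 (x = -(-1)/(8*31) = -1*(-1/248) = 1/248 ≈ 0.0040323)
sqrt(x*(14 - 1) + g(205, 51)) = sqrt((14 - 1)/248 + 4) = sqrt((1/248)*13 + 4) = sqrt(13/248 + 4) = sqrt(1005/248) = sqrt(62310)/124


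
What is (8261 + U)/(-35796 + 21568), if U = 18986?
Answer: -27247/14228 ≈ -1.9150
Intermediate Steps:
(8261 + U)/(-35796 + 21568) = (8261 + 18986)/(-35796 + 21568) = 27247/(-14228) = 27247*(-1/14228) = -27247/14228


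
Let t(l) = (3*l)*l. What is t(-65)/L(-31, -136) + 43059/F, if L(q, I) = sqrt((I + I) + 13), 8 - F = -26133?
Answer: 43059/26141 - 12675*I*sqrt(259)/259 ≈ 1.6472 - 787.59*I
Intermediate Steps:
F = 26141 (F = 8 - 1*(-26133) = 8 + 26133 = 26141)
t(l) = 3*l**2
L(q, I) = sqrt(13 + 2*I) (L(q, I) = sqrt(2*I + 13) = sqrt(13 + 2*I))
t(-65)/L(-31, -136) + 43059/F = (3*(-65)**2)/(sqrt(13 + 2*(-136))) + 43059/26141 = (3*4225)/(sqrt(13 - 272)) + 43059*(1/26141) = 12675/(sqrt(-259)) + 43059/26141 = 12675/((I*sqrt(259))) + 43059/26141 = 12675*(-I*sqrt(259)/259) + 43059/26141 = -12675*I*sqrt(259)/259 + 43059/26141 = 43059/26141 - 12675*I*sqrt(259)/259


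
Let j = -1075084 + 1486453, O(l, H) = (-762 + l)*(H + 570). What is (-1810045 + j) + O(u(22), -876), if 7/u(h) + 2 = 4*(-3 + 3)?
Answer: -1164433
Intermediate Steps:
u(h) = -7/2 (u(h) = 7/(-2 + 4*(-3 + 3)) = 7/(-2 + 4*0) = 7/(-2 + 0) = 7/(-2) = 7*(-½) = -7/2)
O(l, H) = (-762 + l)*(570 + H)
j = 411369
(-1810045 + j) + O(u(22), -876) = (-1810045 + 411369) + (-434340 - 762*(-876) + 570*(-7/2) - 876*(-7/2)) = -1398676 + (-434340 + 667512 - 1995 + 3066) = -1398676 + 234243 = -1164433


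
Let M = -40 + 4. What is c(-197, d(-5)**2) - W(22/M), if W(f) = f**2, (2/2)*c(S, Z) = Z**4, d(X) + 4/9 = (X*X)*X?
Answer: 10558726162598408485344283/172186884 ≈ 6.1321e+16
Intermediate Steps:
d(X) = -4/9 + X**3 (d(X) = -4/9 + (X*X)*X = -4/9 + X**2*X = -4/9 + X**3)
M = -36
c(S, Z) = Z**4
c(-197, d(-5)**2) - W(22/M) = ((-4/9 + (-5)**3)**2)**4 - (22/(-36))**2 = ((-4/9 - 125)**2)**4 - (22*(-1/36))**2 = ((-1129/9)**2)**4 - (-11/18)**2 = (1274641/81)**4 - 1*121/324 = 2639681540649602137412161/43046721 - 121/324 = 10558726162598408485344283/172186884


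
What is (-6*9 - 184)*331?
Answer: -78778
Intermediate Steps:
(-6*9 - 184)*331 = (-54 - 184)*331 = -238*331 = -78778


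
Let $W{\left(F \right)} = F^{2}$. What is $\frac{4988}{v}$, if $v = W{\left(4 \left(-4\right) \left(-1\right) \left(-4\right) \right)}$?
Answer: $\frac{1247}{1024} \approx 1.2178$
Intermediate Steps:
$v = 4096$ ($v = \left(4 \left(-4\right) \left(-1\right) \left(-4\right)\right)^{2} = \left(\left(-16\right) \left(-1\right) \left(-4\right)\right)^{2} = \left(16 \left(-4\right)\right)^{2} = \left(-64\right)^{2} = 4096$)
$\frac{4988}{v} = \frac{4988}{4096} = 4988 \cdot \frac{1}{4096} = \frac{1247}{1024}$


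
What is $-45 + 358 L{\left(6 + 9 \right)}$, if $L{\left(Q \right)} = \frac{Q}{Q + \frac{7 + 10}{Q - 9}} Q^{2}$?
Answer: $\frac{7244685}{107} \approx 67707.0$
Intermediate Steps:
$L{\left(Q \right)} = \frac{Q^{3}}{Q + \frac{17}{-9 + Q}}$ ($L{\left(Q \right)} = \frac{Q}{Q + \frac{17}{-9 + Q}} Q^{2} = \frac{Q^{3}}{Q + \frac{17}{-9 + Q}}$)
$-45 + 358 L{\left(6 + 9 \right)} = -45 + 358 \frac{\left(6 + 9\right)^{3} \left(-9 + \left(6 + 9\right)\right)}{17 + \left(6 + 9\right)^{2} - 9 \left(6 + 9\right)} = -45 + 358 \frac{15^{3} \left(-9 + 15\right)}{17 + 15^{2} - 135} = -45 + 358 \cdot 3375 \frac{1}{17 + 225 - 135} \cdot 6 = -45 + 358 \cdot 3375 \cdot \frac{1}{107} \cdot 6 = -45 + 358 \cdot \frac{20250}{107} = -45 + \frac{7249500}{107} = \frac{7244685}{107}$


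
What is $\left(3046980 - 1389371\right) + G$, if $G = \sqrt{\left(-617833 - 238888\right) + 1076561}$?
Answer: $1657609 + 8 \sqrt{3435} \approx 1.6581 \cdot 10^{6}$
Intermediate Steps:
$G = 8 \sqrt{3435}$ ($G = \sqrt{\left(-617833 - 238888\right) + 1076561} = \sqrt{-856721 + 1076561} = \sqrt{219840} = 8 \sqrt{3435} \approx 468.87$)
$\left(3046980 - 1389371\right) + G = \left(3046980 - 1389371\right) + 8 \sqrt{3435} = 1657609 + 8 \sqrt{3435}$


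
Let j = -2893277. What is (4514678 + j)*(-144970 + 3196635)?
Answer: 4947972682665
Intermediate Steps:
(4514678 + j)*(-144970 + 3196635) = (4514678 - 2893277)*(-144970 + 3196635) = 1621401*3051665 = 4947972682665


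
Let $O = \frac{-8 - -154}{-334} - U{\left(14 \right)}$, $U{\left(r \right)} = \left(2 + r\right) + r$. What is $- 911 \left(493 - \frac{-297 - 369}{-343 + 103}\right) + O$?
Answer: $- \frac{2983457753}{6680} \approx -4.4663 \cdot 10^{5}$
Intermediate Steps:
$U{\left(r \right)} = 2 + 2 r$
$O = - \frac{5083}{167}$ ($O = \frac{-8 - -154}{-334} - \left(2 + 2 \cdot 14\right) = \left(-8 + 154\right) \left(- \frac{1}{334}\right) - \left(2 + 28\right) = 146 \left(- \frac{1}{334}\right) - 30 = - \frac{73}{167} - 30 = - \frac{5083}{167} \approx -30.437$)
$- 911 \left(493 - \frac{-297 - 369}{-343 + 103}\right) + O = - 911 \left(493 - \frac{-297 - 369}{-343 + 103}\right) - \frac{5083}{167} = - 911 \left(493 - - \frac{666}{-240}\right) - \frac{5083}{167} = - 911 \left(493 - \left(-666\right) \left(- \frac{1}{240}\right)\right) - \frac{5083}{167} = - 911 \left(493 - \frac{111}{40}\right) - \frac{5083}{167} = \left(-911\right) \frac{19609}{40} - \frac{5083}{167} = - \frac{17863799}{40} - \frac{5083}{167} = - \frac{2983457753}{6680}$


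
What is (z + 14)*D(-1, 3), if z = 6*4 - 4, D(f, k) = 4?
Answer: 136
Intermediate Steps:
z = 20 (z = 24 - 4 = 20)
(z + 14)*D(-1, 3) = (20 + 14)*4 = 34*4 = 136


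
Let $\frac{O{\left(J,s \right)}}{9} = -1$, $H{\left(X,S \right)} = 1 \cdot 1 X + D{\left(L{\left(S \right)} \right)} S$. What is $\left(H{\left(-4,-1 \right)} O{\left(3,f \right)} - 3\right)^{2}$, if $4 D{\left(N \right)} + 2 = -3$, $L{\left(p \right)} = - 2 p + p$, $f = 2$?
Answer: $\frac{7569}{16} \approx 473.06$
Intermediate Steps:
$L{\left(p \right)} = - p$
$D{\left(N \right)} = - \frac{5}{4}$ ($D{\left(N \right)} = - \frac{1}{2} + \frac{1}{4} \left(-3\right) = - \frac{1}{2} - \frac{3}{4} = - \frac{5}{4}$)
$H{\left(X,S \right)} = X - \frac{5 S}{4}$ ($H{\left(X,S \right)} = 1 \cdot 1 X - \frac{5 S}{4} = 1 X - \frac{5 S}{4} = X - \frac{5 S}{4}$)
$O{\left(J,s \right)} = -9$ ($O{\left(J,s \right)} = 9 \left(-1\right) = -9$)
$\left(H{\left(-4,-1 \right)} O{\left(3,f \right)} - 3\right)^{2} = \left(\left(-4 - - \frac{5}{4}\right) \left(-9\right) - 3\right)^{2} = \left(\left(-4 + \frac{5}{4}\right) \left(-9\right) - 3\right)^{2} = \left(\left(- \frac{11}{4}\right) \left(-9\right) - 3\right)^{2} = \left(\frac{99}{4} - 3\right)^{2} = \left(\frac{87}{4}\right)^{2} = \frac{7569}{16}$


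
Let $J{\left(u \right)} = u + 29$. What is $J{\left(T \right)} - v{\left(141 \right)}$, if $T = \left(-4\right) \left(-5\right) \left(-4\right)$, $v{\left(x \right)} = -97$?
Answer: $46$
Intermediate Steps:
$T = -80$ ($T = 20 \left(-4\right) = -80$)
$J{\left(u \right)} = 29 + u$
$J{\left(T \right)} - v{\left(141 \right)} = \left(29 - 80\right) - -97 = -51 + 97 = 46$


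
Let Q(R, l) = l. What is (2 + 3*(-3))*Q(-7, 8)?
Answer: -56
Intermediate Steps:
(2 + 3*(-3))*Q(-7, 8) = (2 + 3*(-3))*8 = (2 - 9)*8 = -7*8 = -56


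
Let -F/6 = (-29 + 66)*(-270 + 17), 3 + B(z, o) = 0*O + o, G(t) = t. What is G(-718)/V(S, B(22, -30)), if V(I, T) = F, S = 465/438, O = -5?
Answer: -359/28083 ≈ -0.012784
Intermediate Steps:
S = 155/146 (S = 465*(1/438) = 155/146 ≈ 1.0616)
B(z, o) = -3 + o (B(z, o) = -3 + (0*(-5) + o) = -3 + (0 + o) = -3 + o)
F = 56166 (F = -6*(-29 + 66)*(-270 + 17) = -222*(-253) = -6*(-9361) = 56166)
V(I, T) = 56166
G(-718)/V(S, B(22, -30)) = -718/56166 = -718*1/56166 = -359/28083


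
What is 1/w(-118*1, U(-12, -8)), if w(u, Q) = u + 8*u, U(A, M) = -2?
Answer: -1/1062 ≈ -0.00094162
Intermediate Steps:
w(u, Q) = 9*u
1/w(-118*1, U(-12, -8)) = 1/(9*(-118*1)) = 1/(9*(-118)) = 1/(-1062) = -1/1062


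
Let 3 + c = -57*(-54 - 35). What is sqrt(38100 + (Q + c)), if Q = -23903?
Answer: sqrt(19267) ≈ 138.81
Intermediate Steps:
c = 5070 (c = -3 - 57*(-54 - 35) = -3 - 57*(-89) = -3 + 5073 = 5070)
sqrt(38100 + (Q + c)) = sqrt(38100 + (-23903 + 5070)) = sqrt(38100 - 18833) = sqrt(19267)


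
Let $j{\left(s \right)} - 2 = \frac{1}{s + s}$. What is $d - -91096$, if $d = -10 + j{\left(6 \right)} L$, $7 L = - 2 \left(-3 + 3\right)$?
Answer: $91086$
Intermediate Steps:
$j{\left(s \right)} = 2 + \frac{1}{2 s}$ ($j{\left(s \right)} = 2 + \frac{1}{s + s} = 2 + \frac{1}{2 s}$)
$L = 0$ ($L = \frac{\left(-2\right) \left(-3 + 3\right)}{7} = \frac{\left(-2\right) 0}{7} = \frac{1}{7} \cdot 0 = 0$)
$d = -10$ ($d = -10 + \left(2 + \frac{1}{2 \cdot 6}\right) 0 = -10 + \left(2 + \frac{1}{2} \cdot \frac{1}{6}\right) 0 = -10 + \left(2 + \frac{1}{12}\right) 0 = -10 + \frac{25}{12} \cdot 0 = -10 + 0 = -10$)
$d - -91096 = -10 - -91096 = -10 + 91096 = 91086$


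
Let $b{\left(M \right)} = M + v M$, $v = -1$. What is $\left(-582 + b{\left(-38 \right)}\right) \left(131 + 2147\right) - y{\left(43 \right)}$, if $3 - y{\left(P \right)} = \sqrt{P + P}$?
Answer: $-1325799 + \sqrt{86} \approx -1.3258 \cdot 10^{6}$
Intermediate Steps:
$b{\left(M \right)} = 0$ ($b{\left(M \right)} = M - M = 0$)
$y{\left(P \right)} = 3 - \sqrt{2} \sqrt{P}$ ($y{\left(P \right)} = 3 - \sqrt{P + P} = 3 - \sqrt{2 P} = 3 - \sqrt{2} \sqrt{P}$)
$\left(-582 + b{\left(-38 \right)}\right) \left(131 + 2147\right) - y{\left(43 \right)} = \left(-582 + 0\right) \left(131 + 2147\right) - \left(3 - \sqrt{2} \sqrt{43}\right) = \left(-582\right) 2278 - \left(3 - \sqrt{86}\right) = -1325796 - \left(3 - \sqrt{86}\right) = -1325799 + \sqrt{86}$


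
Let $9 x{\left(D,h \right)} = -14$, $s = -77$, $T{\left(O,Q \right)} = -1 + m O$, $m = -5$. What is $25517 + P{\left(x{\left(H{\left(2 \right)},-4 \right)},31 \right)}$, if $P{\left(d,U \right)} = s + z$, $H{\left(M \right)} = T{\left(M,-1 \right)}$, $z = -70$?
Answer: $25370$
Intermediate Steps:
$T{\left(O,Q \right)} = -1 - 5 O$
$H{\left(M \right)} = -1 - 5 M$
$x{\left(D,h \right)} = - \frac{14}{9}$ ($x{\left(D,h \right)} = \frac{1}{9} \left(-14\right) = - \frac{14}{9}$)
$P{\left(d,U \right)} = -147$ ($P{\left(d,U \right)} = -77 - 70 = -147$)
$25517 + P{\left(x{\left(H{\left(2 \right)},-4 \right)},31 \right)} = 25517 - 147 = 25370$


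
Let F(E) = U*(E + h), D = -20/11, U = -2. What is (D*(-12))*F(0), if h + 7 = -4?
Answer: 480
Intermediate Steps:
h = -11 (h = -7 - 4 = -11)
D = -20/11 (D = -20*1/11 = -20/11 ≈ -1.8182)
F(E) = 22 - 2*E (F(E) = -2*(E - 11) = -2*(-11 + E) = 22 - 2*E)
(D*(-12))*F(0) = (-20/11*(-12))*(22 - 2*0) = 240*(22 + 0)/11 = (240/11)*22 = 480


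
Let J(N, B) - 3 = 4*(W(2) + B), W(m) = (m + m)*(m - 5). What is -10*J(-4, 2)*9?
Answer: 3330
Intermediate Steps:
W(m) = 2*m*(-5 + m) (W(m) = (2*m)*(-5 + m) = 2*m*(-5 + m))
J(N, B) = -45 + 4*B (J(N, B) = 3 + 4*(2*2*(-5 + 2) + B) = 3 + 4*(2*2*(-3) + B) = 3 + 4*(-12 + B) = 3 + (-48 + 4*B) = -45 + 4*B)
-10*J(-4, 2)*9 = -10*(-45 + 4*2)*9 = -10*(-45 + 8)*9 = -10*(-37)*9 = 370*9 = 3330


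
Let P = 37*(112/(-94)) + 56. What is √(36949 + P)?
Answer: √81646661/47 ≈ 192.25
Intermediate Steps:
P = 560/47 (P = 37*(112*(-1/94)) + 56 = 37*(-56/47) + 56 = -2072/47 + 56 = 560/47 ≈ 11.915)
√(36949 + P) = √(36949 + 560/47) = √(1737163/47) = √81646661/47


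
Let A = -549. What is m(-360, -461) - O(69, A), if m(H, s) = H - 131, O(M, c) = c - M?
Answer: 127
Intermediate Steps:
m(H, s) = -131 + H
m(-360, -461) - O(69, A) = (-131 - 360) - (-549 - 1*69) = -491 - (-549 - 69) = -491 - 1*(-618) = -491 + 618 = 127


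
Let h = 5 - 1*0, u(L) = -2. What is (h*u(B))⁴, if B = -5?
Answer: 10000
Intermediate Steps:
h = 5 (h = 5 + 0 = 5)
(h*u(B))⁴ = (5*(-2))⁴ = (-10)⁴ = 10000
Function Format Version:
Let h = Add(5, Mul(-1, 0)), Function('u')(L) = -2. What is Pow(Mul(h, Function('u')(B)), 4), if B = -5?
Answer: 10000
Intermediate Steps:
h = 5 (h = Add(5, 0) = 5)
Pow(Mul(h, Function('u')(B)), 4) = Pow(Mul(5, -2), 4) = Pow(-10, 4) = 10000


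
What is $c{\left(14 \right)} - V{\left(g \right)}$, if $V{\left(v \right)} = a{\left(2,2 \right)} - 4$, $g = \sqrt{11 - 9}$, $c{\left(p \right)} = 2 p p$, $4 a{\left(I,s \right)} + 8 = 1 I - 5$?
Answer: $\frac{1595}{4} \approx 398.75$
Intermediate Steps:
$a{\left(I,s \right)} = - \frac{13}{4} + \frac{I}{4}$ ($a{\left(I,s \right)} = -2 + \frac{1 I - 5}{4} = -2 + \frac{I - 5}{4} = -2 + \frac{-5 + I}{4} = -2 + \left(- \frac{5}{4} + \frac{I}{4}\right) = - \frac{13}{4} + \frac{I}{4}$)
$c{\left(p \right)} = 2 p^{2}$
$g = \sqrt{2} \approx 1.4142$
$V{\left(v \right)} = - \frac{27}{4}$ ($V{\left(v \right)} = \left(- \frac{13}{4} + \frac{1}{4} \cdot 2\right) - 4 = \left(- \frac{13}{4} + \frac{1}{2}\right) - 4 = - \frac{11}{4} - 4 = - \frac{27}{4}$)
$c{\left(14 \right)} - V{\left(g \right)} = 2 \cdot 14^{2} - - \frac{27}{4} = 2 \cdot 196 + \frac{27}{4} = 392 + \frac{27}{4} = \frac{1595}{4}$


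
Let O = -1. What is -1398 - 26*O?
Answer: -1372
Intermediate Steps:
-1398 - 26*O = -1398 - 26*(-1) = -1398 - 1*(-26) = -1398 + 26 = -1372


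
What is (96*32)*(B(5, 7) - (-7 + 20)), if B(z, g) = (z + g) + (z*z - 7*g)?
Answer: -76800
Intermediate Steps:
B(z, g) = z + z² - 6*g (B(z, g) = (g + z) + (z² - 7*g) = z + z² - 6*g)
(96*32)*(B(5, 7) - (-7 + 20)) = (96*32)*((5 + 5² - 6*7) - (-7 + 20)) = 3072*((5 + 25 - 42) - 1*13) = 3072*(-12 - 13) = 3072*(-25) = -76800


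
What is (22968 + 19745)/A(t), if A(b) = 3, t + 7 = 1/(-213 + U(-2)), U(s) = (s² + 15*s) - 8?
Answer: 42713/3 ≈ 14238.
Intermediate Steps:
U(s) = -8 + s² + 15*s
t = -1730/247 (t = -7 + 1/(-213 + (-8 + (-2)² + 15*(-2))) = -7 + 1/(-213 + (-8 + 4 - 30)) = -7 + 1/(-213 - 34) = -7 + 1/(-247) = -7 - 1/247 = -1730/247 ≈ -7.0041)
(22968 + 19745)/A(t) = (22968 + 19745)/3 = 42713*(⅓) = 42713/3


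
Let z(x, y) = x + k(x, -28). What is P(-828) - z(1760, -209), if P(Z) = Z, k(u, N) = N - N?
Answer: -2588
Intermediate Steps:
k(u, N) = 0
z(x, y) = x (z(x, y) = x + 0 = x)
P(-828) - z(1760, -209) = -828 - 1*1760 = -828 - 1760 = -2588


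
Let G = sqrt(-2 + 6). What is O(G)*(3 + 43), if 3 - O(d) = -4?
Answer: 322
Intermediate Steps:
G = 2 (G = sqrt(4) = 2)
O(d) = 7 (O(d) = 3 - 1*(-4) = 3 + 4 = 7)
O(G)*(3 + 43) = 7*(3 + 43) = 7*46 = 322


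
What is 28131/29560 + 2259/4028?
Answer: 45021927/29766920 ≈ 1.5125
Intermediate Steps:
28131/29560 + 2259/4028 = 45021927/29766920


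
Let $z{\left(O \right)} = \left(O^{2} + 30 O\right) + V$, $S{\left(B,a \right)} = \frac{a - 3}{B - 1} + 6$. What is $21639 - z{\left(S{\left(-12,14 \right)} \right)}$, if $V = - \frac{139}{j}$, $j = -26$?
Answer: $\frac{7250937}{338} \approx 21452.0$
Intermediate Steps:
$S{\left(B,a \right)} = 6 + \frac{-3 + a}{-1 + B}$ ($S{\left(B,a \right)} = \frac{-3 + a}{-1 + B} + 6 = 6 + \frac{-3 + a}{-1 + B}$)
$V = \frac{139}{26}$ ($V = - \frac{139}{-26} = \left(-139\right) \left(- \frac{1}{26}\right) = \frac{139}{26} \approx 5.3462$)
$z{\left(O \right)} = \frac{139}{26} + O^{2} + 30 O$ ($z{\left(O \right)} = \left(O^{2} + 30 O\right) + \frac{139}{26} = \frac{139}{26} + O^{2} + 30 O$)
$21639 - z{\left(S{\left(-12,14 \right)} \right)} = 21639 - \left(\frac{139}{26} + \left(\frac{-9 + 14 + 6 \left(-12\right)}{-1 - 12}\right)^{2} + 30 \frac{-9 + 14 + 6 \left(-12\right)}{-1 - 12}\right) = 21639 - \left(\frac{139}{26} + \left(\frac{-9 + 14 - 72}{-13}\right)^{2} + 30 \frac{-9 + 14 - 72}{-13}\right) = 21639 - \left(\frac{139}{26} + \left(\left(- \frac{1}{13}\right) \left(-67\right)\right)^{2} + 30 \left(\left(- \frac{1}{13}\right) \left(-67\right)\right)\right) = 21639 - \left(\frac{139}{26} + \left(\frac{67}{13}\right)^{2} + 30 \cdot \frac{67}{13}\right) = 21639 - \left(\frac{139}{26} + \frac{4489}{169} + \frac{2010}{13}\right) = 21639 - \frac{63045}{338} = \frac{7250937}{338}$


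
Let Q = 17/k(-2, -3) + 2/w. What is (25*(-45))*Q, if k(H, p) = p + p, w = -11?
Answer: 74625/22 ≈ 3392.0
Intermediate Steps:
k(H, p) = 2*p
Q = -199/66 (Q = 17/((2*(-3))) + 2/(-11) = 17/(-6) + 2*(-1/11) = 17*(-⅙) - 2/11 = -17/6 - 2/11 = -199/66 ≈ -3.0152)
(25*(-45))*Q = (25*(-45))*(-199/66) = -1125*(-199/66) = 74625/22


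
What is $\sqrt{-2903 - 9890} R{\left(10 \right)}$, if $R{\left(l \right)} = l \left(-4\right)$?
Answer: $- 40 i \sqrt{12793} \approx - 4524.2 i$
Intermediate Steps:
$R{\left(l \right)} = - 4 l$
$\sqrt{-2903 - 9890} R{\left(10 \right)} = \sqrt{-2903 - 9890} \left(\left(-4\right) 10\right) = \sqrt{-12793} \left(-40\right) = i \sqrt{12793} \left(-40\right) = - 40 i \sqrt{12793}$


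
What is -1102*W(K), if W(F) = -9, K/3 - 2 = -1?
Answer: 9918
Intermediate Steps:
K = 3 (K = 6 + 3*(-1) = 6 - 3 = 3)
-1102*W(K) = -1102*(-9) = 9918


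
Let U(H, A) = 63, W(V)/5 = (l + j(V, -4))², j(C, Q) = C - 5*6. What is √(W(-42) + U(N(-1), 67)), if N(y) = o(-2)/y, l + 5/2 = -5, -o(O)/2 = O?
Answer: 3*√14073/2 ≈ 177.94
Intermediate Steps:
j(C, Q) = -30 + C (j(C, Q) = C - 30 = -30 + C)
o(O) = -2*O
l = -15/2 (l = -5/2 - 5 = -15/2 ≈ -7.5000)
N(y) = 4/y (N(y) = (-2*(-2))/y = 4/y)
W(V) = 5*(-75/2 + V)² (W(V) = 5*(-15/2 + (-30 + V))² = 5*(-75/2 + V)²)
√(W(-42) + U(N(-1), 67)) = √(5*(-75 + 2*(-42))²/4 + 63) = √(5*(-75 - 84)²/4 + 63) = √((5/4)*(-159)² + 63) = √((5/4)*25281 + 63) = √(126405/4 + 63) = √(126657/4) = 3*√14073/2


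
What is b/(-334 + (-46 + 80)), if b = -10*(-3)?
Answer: -1/10 ≈ -0.10000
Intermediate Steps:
b = 30
b/(-334 + (-46 + 80)) = 30/(-334 + (-46 + 80)) = 30/(-334 + 34) = 30/(-300) = 30*(-1/300) = -1/10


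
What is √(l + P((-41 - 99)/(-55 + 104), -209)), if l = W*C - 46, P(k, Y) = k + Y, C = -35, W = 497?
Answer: 3*I*√96110/7 ≈ 132.86*I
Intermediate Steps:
P(k, Y) = Y + k
l = -17441 (l = 497*(-35) - 46 = -17395 - 46 = -17441)
√(l + P((-41 - 99)/(-55 + 104), -209)) = √(-17441 + (-209 + (-41 - 99)/(-55 + 104))) = √(-17441 + (-209 - 140/49)) = √(-17441 + (-209 - 140*1/49)) = √(-17441 + (-209 - 20/7)) = √(-17441 - 1483/7) = √(-123570/7) = 3*I*√96110/7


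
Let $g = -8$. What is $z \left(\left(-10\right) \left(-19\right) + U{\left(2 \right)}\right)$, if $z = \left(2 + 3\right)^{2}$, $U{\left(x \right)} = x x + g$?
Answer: $4650$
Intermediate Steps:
$U{\left(x \right)} = -8 + x^{2}$ ($U{\left(x \right)} = x x - 8 = x^{2} - 8 = -8 + x^{2}$)
$z = 25$ ($z = 5^{2} = 25$)
$z \left(\left(-10\right) \left(-19\right) + U{\left(2 \right)}\right) = 25 \left(\left(-10\right) \left(-19\right) - \left(8 - 2^{2}\right)\right) = 25 \left(190 + \left(-8 + 4\right)\right) = 25 \left(190 - 4\right) = 25 \cdot 186 = 4650$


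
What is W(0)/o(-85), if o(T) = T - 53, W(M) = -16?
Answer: 8/69 ≈ 0.11594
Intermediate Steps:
o(T) = -53 + T
W(0)/o(-85) = -16/(-53 - 85) = -16/(-138) = -16*(-1/138) = 8/69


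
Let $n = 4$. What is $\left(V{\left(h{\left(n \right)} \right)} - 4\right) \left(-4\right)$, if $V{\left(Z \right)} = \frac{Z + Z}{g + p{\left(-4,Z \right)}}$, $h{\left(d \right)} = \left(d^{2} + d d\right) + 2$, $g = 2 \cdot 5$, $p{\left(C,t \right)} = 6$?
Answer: $-1$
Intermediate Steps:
$g = 10$
$h{\left(d \right)} = 2 + 2 d^{2}$ ($h{\left(d \right)} = \left(d^{2} + d^{2}\right) + 2 = 2 d^{2} + 2 = 2 + 2 d^{2}$)
$V{\left(Z \right)} = \frac{Z}{8}$ ($V{\left(Z \right)} = \frac{Z + Z}{10 + 6} = \frac{2 Z}{16} = 2 Z \frac{1}{16} = \frac{Z}{8}$)
$\left(V{\left(h{\left(n \right)} \right)} - 4\right) \left(-4\right) = \left(\frac{2 + 2 \cdot 4^{2}}{8} - 4\right) \left(-4\right) = \left(\frac{2 + 2 \cdot 16}{8} - 4\right) \left(-4\right) = \left(\frac{2 + 32}{8} - 4\right) \left(-4\right) = \left(\frac{1}{8} \cdot 34 - 4\right) \left(-4\right) = \left(\frac{17}{4} - 4\right) \left(-4\right) = \frac{1}{4} \left(-4\right) = -1$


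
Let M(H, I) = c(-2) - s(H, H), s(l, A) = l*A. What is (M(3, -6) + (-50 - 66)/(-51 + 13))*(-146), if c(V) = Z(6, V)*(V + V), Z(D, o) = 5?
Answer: 71978/19 ≈ 3788.3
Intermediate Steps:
c(V) = 10*V (c(V) = 5*(V + V) = 5*(2*V) = 10*V)
s(l, A) = A*l
M(H, I) = -20 - H**2 (M(H, I) = 10*(-2) - H*H = -20 - H**2)
(M(3, -6) + (-50 - 66)/(-51 + 13))*(-146) = ((-20 - 1*3**2) + (-50 - 66)/(-51 + 13))*(-146) = ((-20 - 1*9) - 116/(-38))*(-146) = ((-20 - 9) - 116*(-1/38))*(-146) = (-29 + 58/19)*(-146) = -493/19*(-146) = 71978/19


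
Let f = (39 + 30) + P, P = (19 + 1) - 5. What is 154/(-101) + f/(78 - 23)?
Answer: 14/5555 ≈ 0.0025203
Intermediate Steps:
P = 15 (P = 20 - 5 = 15)
f = 84 (f = (39 + 30) + 15 = 69 + 15 = 84)
154/(-101) + f/(78 - 23) = 154/(-101) + 84/(78 - 23) = 154*(-1/101) + 84/55 = -154/101 + 84*(1/55) = -154/101 + 84/55 = 14/5555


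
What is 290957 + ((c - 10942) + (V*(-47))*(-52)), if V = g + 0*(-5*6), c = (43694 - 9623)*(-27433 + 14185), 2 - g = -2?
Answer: -451082817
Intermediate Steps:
g = 4 (g = 2 - 1*(-2) = 2 + 2 = 4)
c = -451372608 (c = 34071*(-13248) = -451372608)
V = 4 (V = 4 + 0*(-5*6) = 4 + 0*(-30) = 4 + 0 = 4)
290957 + ((c - 10942) + (V*(-47))*(-52)) = 290957 + ((-451372608 - 10942) + (4*(-47))*(-52)) = 290957 + (-451383550 - 188*(-52)) = 290957 + (-451383550 + 9776) = 290957 - 451373774 = -451082817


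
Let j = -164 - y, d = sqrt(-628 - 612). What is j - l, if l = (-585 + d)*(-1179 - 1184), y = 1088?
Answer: -1383607 + 4726*I*sqrt(310) ≈ -1.3836e+6 + 83210.0*I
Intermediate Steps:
d = 2*I*sqrt(310) (d = sqrt(-1240) = 2*I*sqrt(310) ≈ 35.214*I)
j = -1252 (j = -164 - 1*1088 = -164 - 1088 = -1252)
l = 1382355 - 4726*I*sqrt(310) (l = (-585 + 2*I*sqrt(310))*(-1179 - 1184) = (-585 + 2*I*sqrt(310))*(-2363) = 1382355 - 4726*I*sqrt(310) ≈ 1.3824e+6 - 83210.0*I)
j - l = -1252 - (1382355 - 4726*I*sqrt(310)) = -1252 + (-1382355 + 4726*I*sqrt(310)) = -1383607 + 4726*I*sqrt(310)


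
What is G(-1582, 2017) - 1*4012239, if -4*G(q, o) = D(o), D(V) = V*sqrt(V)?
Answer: -4012239 - 2017*sqrt(2017)/4 ≈ -4.0349e+6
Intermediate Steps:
D(V) = V**(3/2)
G(q, o) = -o**(3/2)/4
G(-1582, 2017) - 1*4012239 = -2017*sqrt(2017)/4 - 1*4012239 = -2017*sqrt(2017)/4 - 4012239 = -4012239 - 2017*sqrt(2017)/4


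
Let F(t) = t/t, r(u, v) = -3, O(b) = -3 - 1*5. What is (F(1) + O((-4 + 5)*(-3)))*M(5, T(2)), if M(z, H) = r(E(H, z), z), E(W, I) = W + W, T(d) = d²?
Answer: 21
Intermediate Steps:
O(b) = -8 (O(b) = -3 - 5 = -8)
E(W, I) = 2*W
M(z, H) = -3
F(t) = 1
(F(1) + O((-4 + 5)*(-3)))*M(5, T(2)) = (1 - 8)*(-3) = -7*(-3) = 21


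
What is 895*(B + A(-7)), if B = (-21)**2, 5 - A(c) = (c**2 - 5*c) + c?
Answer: 330255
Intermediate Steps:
A(c) = 5 - c**2 + 4*c (A(c) = 5 - ((c**2 - 5*c) + c) = 5 - (c**2 - 4*c) = 5 + (-c**2 + 4*c) = 5 - c**2 + 4*c)
B = 441
895*(B + A(-7)) = 895*(441 + (5 - 1*(-7)**2 + 4*(-7))) = 895*(441 + (5 - 1*49 - 28)) = 895*(441 + (5 - 49 - 28)) = 895*(441 - 72) = 895*369 = 330255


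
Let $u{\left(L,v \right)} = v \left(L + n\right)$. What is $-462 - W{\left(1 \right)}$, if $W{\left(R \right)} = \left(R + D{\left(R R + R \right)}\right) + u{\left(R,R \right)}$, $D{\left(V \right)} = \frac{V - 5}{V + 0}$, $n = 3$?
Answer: $- \frac{931}{2} \approx -465.5$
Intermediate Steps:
$u{\left(L,v \right)} = v \left(3 + L\right)$ ($u{\left(L,v \right)} = v \left(L + 3\right) = v \left(3 + L\right)$)
$D{\left(V \right)} = \frac{-5 + V}{V}$
$W{\left(R \right)} = R + R \left(3 + R\right) + \frac{-5 + R + R^{2}}{R + R^{2}}$ ($W{\left(R \right)} = \left(R + \frac{-5 + \left(R R + R\right)}{R R + R}\right) + R \left(3 + R\right) = \left(R + \frac{-5 + \left(R^{2} + R\right)}{R^{2} + R}\right) + R \left(3 + R\right) = \left(R + \frac{-5 + \left(R + R^{2}\right)}{R + R^{2}}\right) + R \left(3 + R\right) = \left(R + \frac{-5 + R + R^{2}}{R + R^{2}}\right) + R \left(3 + R\right) = R + R \left(3 + R\right) + \frac{-5 + R + R^{2}}{R + R^{2}}$)
$-462 - W{\left(1 \right)} = -462 - \frac{-5 + 1 \left(1 + 1\right) + 1^{2} \left(1 + 1\right) \left(4 + 1\right)}{1 \left(1 + 1\right)} = -462 - 1 \cdot \frac{1}{2} \left(-5 + 1 \cdot 2 + 1 \cdot 2 \cdot 5\right) = -462 - 1 \cdot \frac{1}{2} \left(-5 + 2 + 10\right) = -462 - 1 \cdot \frac{1}{2} \cdot 7 = -462 - \frac{7}{2} = - \frac{931}{2}$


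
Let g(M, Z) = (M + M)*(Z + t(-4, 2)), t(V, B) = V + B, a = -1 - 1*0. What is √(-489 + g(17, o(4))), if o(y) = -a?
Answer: I*√523 ≈ 22.869*I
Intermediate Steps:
a = -1 (a = -1 + 0 = -1)
t(V, B) = B + V
o(y) = 1 (o(y) = -1*(-1) = 1)
g(M, Z) = 2*M*(-2 + Z) (g(M, Z) = (M + M)*(Z + (2 - 4)) = (2*M)*(Z - 2) = (2*M)*(-2 + Z) = 2*M*(-2 + Z))
√(-489 + g(17, o(4))) = √(-489 + 2*17*(-2 + 1)) = √(-489 + 2*17*(-1)) = √(-489 - 34) = √(-523) = I*√523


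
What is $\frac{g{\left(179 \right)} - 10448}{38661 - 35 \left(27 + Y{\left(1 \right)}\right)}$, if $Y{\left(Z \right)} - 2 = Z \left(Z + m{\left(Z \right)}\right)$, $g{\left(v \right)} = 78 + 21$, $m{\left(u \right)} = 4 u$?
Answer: $- \frac{10349}{37471} \approx -0.27619$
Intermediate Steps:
$g{\left(v \right)} = 99$
$Y{\left(Z \right)} = 2 + 5 Z^{2}$ ($Y{\left(Z \right)} = 2 + Z \left(Z + 4 Z\right) = 2 + Z 5 Z = 2 + 5 Z^{2}$)
$\frac{g{\left(179 \right)} - 10448}{38661 - 35 \left(27 + Y{\left(1 \right)}\right)} = \frac{99 - 10448}{38661 - 35 \left(27 + \left(2 + 5 \cdot 1^{2}\right)\right)} = - \frac{10349}{38661 - 35 \left(27 + \left(2 + 5 \cdot 1\right)\right)} = - \frac{10349}{38661 - 35 \left(27 + \left(2 + 5\right)\right)} = - \frac{10349}{38661 - 35 \left(27 + 7\right)} = - \frac{10349}{38661 - 1190} = - \frac{10349}{37471}$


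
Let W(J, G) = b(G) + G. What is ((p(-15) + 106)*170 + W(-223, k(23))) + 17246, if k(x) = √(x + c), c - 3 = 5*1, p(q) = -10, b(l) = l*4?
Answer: 33566 + 5*√31 ≈ 33594.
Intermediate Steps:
b(l) = 4*l
c = 8 (c = 3 + 5*1 = 3 + 5 = 8)
k(x) = √(8 + x) (k(x) = √(x + 8) = √(8 + x))
W(J, G) = 5*G (W(J, G) = 4*G + G = 5*G)
((p(-15) + 106)*170 + W(-223, k(23))) + 17246 = ((-10 + 106)*170 + 5*√(8 + 23)) + 17246 = (96*170 + 5*√31) + 17246 = (16320 + 5*√31) + 17246 = 33566 + 5*√31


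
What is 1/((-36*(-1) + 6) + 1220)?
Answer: 1/1262 ≈ 0.00079239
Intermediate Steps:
1/((-36*(-1) + 6) + 1220) = 1/((36 + 6) + 1220) = 1/(42 + 1220) = 1/1262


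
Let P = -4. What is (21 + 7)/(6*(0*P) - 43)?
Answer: -28/43 ≈ -0.65116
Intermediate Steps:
(21 + 7)/(6*(0*P) - 43) = (21 + 7)/(6*(0*(-4)) - 43) = 28/(6*0 - 43) = 28/(0 - 43) = 28/(-43) = -1/43*28 = -28/43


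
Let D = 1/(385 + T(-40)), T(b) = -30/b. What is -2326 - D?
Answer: -3589022/1543 ≈ -2326.0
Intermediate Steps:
D = 4/1543 (D = 1/(385 - 30/(-40)) = 1/(385 - 30*(-1/40)) = 1/(385 + 3/4) = 1/(1543/4) = 4/1543 ≈ 0.0025924)
-2326 - D = -2326 - 1*4/1543 = -2326 - 4/1543 = -3589022/1543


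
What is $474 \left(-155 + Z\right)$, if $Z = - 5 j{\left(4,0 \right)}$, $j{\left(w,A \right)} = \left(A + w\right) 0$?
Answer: $-73470$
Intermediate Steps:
$j{\left(w,A \right)} = 0$
$Z = 0$ ($Z = \left(-5\right) 0 = 0$)
$474 \left(-155 + Z\right) = 474 \left(-155 + 0\right) = 474 \left(-155\right) = -73470$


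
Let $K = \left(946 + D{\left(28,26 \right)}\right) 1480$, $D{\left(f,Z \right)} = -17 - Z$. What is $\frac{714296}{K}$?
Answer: $\frac{89287}{167055} \approx 0.53448$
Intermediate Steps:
$K = 1336440$ ($K = \left(946 - 43\right) 1480 = 903 \cdot 1480 = 1336440$)
$\frac{714296}{K} = \frac{714296}{1336440} = 714296 \cdot \frac{1}{1336440} = \frac{89287}{167055}$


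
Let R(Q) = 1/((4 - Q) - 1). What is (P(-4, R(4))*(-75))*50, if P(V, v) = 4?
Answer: -15000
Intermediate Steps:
R(Q) = 1/(3 - Q)
(P(-4, R(4))*(-75))*50 = (4*(-75))*50 = -300*50 = -15000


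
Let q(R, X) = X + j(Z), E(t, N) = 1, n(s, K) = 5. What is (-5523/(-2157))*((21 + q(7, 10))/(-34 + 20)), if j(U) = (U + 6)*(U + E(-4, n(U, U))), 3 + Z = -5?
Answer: -11835/1438 ≈ -8.2302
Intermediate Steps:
Z = -8 (Z = -3 - 5 = -8)
j(U) = (1 + U)*(6 + U) (j(U) = (U + 6)*(U + 1) = (6 + U)*(1 + U) = (1 + U)*(6 + U))
q(R, X) = 14 + X (q(R, X) = X + (6 + (-8)**2 + 7*(-8)) = X + (6 + 64 - 56) = X + 14 = 14 + X)
(-5523/(-2157))*((21 + q(7, 10))/(-34 + 20)) = (-5523/(-2157))*((21 + (14 + 10))/(-34 + 20)) = (-5523*(-1/2157))*((21 + 24)/(-14)) = 1841*(45*(-1/14))/719 = (1841/719)*(-45/14) = -11835/1438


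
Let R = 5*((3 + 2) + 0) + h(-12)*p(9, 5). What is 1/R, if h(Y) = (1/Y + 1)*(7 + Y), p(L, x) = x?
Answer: 12/25 ≈ 0.48000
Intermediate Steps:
h(Y) = (1 + 1/Y)*(7 + Y)
R = 25/12 (R = 5*((3 + 2) + 0) + (8 - 12 + 7/(-12))*5 = 5*(5 + 0) + (8 - 12 + 7*(-1/12))*5 = 5*5 + (8 - 12 - 7/12)*5 = 25 - 55/12*5 = 25 - 275/12 = 25/12 ≈ 2.0833)
1/R = 1/(25/12) = 12/25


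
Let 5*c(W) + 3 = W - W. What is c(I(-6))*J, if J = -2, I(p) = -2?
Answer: 6/5 ≈ 1.2000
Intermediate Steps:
c(W) = -⅗ (c(W) = -⅗ + (W - W)/5 = -⅗ + (⅕)*0 = -⅗ + 0 = -⅗)
c(I(-6))*J = -⅗*(-2) = 6/5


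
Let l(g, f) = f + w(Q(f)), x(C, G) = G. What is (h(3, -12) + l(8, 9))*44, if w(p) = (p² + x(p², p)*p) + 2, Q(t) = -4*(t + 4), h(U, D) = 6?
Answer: 238700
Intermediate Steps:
Q(t) = -16 - 4*t (Q(t) = -4*(4 + t) = -16 - 4*t)
w(p) = 2 + 2*p² (w(p) = (p² + p*p) + 2 = (p² + p²) + 2 = 2*p² + 2 = 2 + 2*p²)
l(g, f) = 2 + f + 2*(-16 - 4*f)² (l(g, f) = f + (2 + 2*(-16 - 4*f)²) = 2 + f + 2*(-16 - 4*f)²)
(h(3, -12) + l(8, 9))*44 = (6 + (2 + 9 + 32*(4 + 9)²))*44 = (6 + (2 + 9 + 32*13²))*44 = (6 + (2 + 9 + 32*169))*44 = (6 + (2 + 9 + 5408))*44 = (6 + 5419)*44 = 5425*44 = 238700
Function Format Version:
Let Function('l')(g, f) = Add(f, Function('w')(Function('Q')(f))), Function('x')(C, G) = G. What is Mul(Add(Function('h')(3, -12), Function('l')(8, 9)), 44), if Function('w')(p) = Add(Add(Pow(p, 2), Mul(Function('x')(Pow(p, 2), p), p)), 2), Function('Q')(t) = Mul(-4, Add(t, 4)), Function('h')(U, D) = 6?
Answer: 238700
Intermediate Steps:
Function('Q')(t) = Add(-16, Mul(-4, t)) (Function('Q')(t) = Mul(-4, Add(4, t)) = Add(-16, Mul(-4, t)))
Function('w')(p) = Add(2, Mul(2, Pow(p, 2))) (Function('w')(p) = Add(Add(Pow(p, 2), Mul(p, p)), 2) = Add(Add(Pow(p, 2), Pow(p, 2)), 2) = Add(Mul(2, Pow(p, 2)), 2) = Add(2, Mul(2, Pow(p, 2))))
Function('l')(g, f) = Add(2, f, Mul(2, Pow(Add(-16, Mul(-4, f)), 2))) (Function('l')(g, f) = Add(f, Add(2, Mul(2, Pow(Add(-16, Mul(-4, f)), 2)))) = Add(2, f, Mul(2, Pow(Add(-16, Mul(-4, f)), 2))))
Mul(Add(Function('h')(3, -12), Function('l')(8, 9)), 44) = Mul(Add(6, Add(2, 9, Mul(32, Pow(Add(4, 9), 2)))), 44) = Mul(Add(6, Add(2, 9, Mul(32, Pow(13, 2)))), 44) = Mul(Add(6, Add(2, 9, Mul(32, 169))), 44) = Mul(Add(6, Add(2, 9, 5408)), 44) = Mul(Add(6, 5419), 44) = Mul(5425, 44) = 238700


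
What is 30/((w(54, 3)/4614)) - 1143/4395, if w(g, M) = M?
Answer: 67594719/1465 ≈ 46140.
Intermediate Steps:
30/((w(54, 3)/4614)) - 1143/4395 = 30/((3/4614)) - 1143/4395 = 30/((3*(1/4614))) - 1143*1/4395 = 30/(1/1538) - 381/1465 = 30*1538 - 381/1465 = 46140 - 381/1465 = 67594719/1465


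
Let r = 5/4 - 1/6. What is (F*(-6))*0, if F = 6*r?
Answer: 0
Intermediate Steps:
r = 13/12 (r = 5*(1/4) - 1*1/6 = 5/4 - 1/6 = 13/12 ≈ 1.0833)
F = 13/2 (F = 6*(13/12) = 13/2 ≈ 6.5000)
(F*(-6))*0 = ((13/2)*(-6))*0 = -39*0 = 0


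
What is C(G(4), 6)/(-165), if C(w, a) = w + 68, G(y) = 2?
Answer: -14/33 ≈ -0.42424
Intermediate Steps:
C(w, a) = 68 + w
C(G(4), 6)/(-165) = (68 + 2)/(-165) = 70*(-1/165) = -14/33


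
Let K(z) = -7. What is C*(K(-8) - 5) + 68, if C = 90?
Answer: -1012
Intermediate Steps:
C*(K(-8) - 5) + 68 = 90*(-7 - 5) + 68 = 90*(-12) + 68 = -1080 + 68 = -1012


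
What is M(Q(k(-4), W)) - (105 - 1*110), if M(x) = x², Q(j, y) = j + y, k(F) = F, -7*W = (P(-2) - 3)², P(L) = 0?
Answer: 1614/49 ≈ 32.939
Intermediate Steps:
W = -9/7 (W = -(0 - 3)²/7 = -⅐*(-3)² = -⅐*9 = -9/7 ≈ -1.2857)
M(Q(k(-4), W)) - (105 - 1*110) = (-4 - 9/7)² - (105 - 1*110) = (-37/7)² - (105 - 110) = 1369/49 - 1*(-5) = 1369/49 + 5 = 1614/49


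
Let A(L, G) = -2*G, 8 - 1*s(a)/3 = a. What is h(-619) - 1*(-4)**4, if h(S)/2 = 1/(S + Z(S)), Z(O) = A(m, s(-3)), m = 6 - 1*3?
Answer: -175362/685 ≈ -256.00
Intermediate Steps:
s(a) = 24 - 3*a
m = 3 (m = 6 - 3 = 3)
Z(O) = -66 (Z(O) = -2*(24 - 3*(-3)) = -2*(24 + 9) = -2*33 = -66)
h(S) = 2/(-66 + S) (h(S) = 2/(S - 66) = 2/(-66 + S))
h(-619) - 1*(-4)**4 = 2/(-66 - 619) - 1*(-4)**4 = 2/(-685) - 1*256 = 2*(-1/685) - 256 = -2/685 - 256 = -175362/685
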